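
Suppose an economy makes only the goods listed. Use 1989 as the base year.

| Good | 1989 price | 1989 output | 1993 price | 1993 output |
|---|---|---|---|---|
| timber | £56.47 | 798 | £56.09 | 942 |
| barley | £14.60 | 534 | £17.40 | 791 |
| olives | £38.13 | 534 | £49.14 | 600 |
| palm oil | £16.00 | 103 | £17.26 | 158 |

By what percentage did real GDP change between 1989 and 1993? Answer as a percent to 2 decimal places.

Real GDP 1989 = Nominal GDP 1989 = 56.47·798 + 14.60·534 + 38.13·534 + 16.00·103 = 74868.88.
Real GDP 1993 (at 1989 prices) = 56.47·942 + 14.60·791 + 38.13·600 + 16.00·158 = 90149.34.
Real growth = 90149.34/74868.88 − 1 = 0.2041.

20.41%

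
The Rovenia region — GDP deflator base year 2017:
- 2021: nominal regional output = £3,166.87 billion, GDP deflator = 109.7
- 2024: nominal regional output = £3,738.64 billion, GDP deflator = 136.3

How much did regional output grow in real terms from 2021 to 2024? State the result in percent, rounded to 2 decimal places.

-4.98%

Deflate each year: 2021 → 3166.87/1.097 = 2886.85; 2024 → 3738.64/1.363 = 2742.95.
So real regional output changed by 2742.95/2886.85 − 1 = -0.0498, i.e. -4.98%.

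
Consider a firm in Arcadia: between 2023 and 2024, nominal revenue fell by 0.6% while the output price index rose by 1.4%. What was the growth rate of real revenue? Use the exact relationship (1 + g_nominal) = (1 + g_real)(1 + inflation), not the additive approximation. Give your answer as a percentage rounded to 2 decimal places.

(1 + g_nom) = (1 + g_real)(1 + π), so g_real = 0.9940 / 1.0140 − 1 = -0.01972.

-1.97%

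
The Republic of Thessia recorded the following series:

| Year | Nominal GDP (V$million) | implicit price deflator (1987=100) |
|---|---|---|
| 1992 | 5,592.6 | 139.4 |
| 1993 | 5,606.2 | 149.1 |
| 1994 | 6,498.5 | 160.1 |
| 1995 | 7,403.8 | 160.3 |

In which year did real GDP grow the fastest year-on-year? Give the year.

1995

1993: real = 5606.2/1.491 = 3760.03; growth vs 1992 (4011.91) = -6.28%.
1994: real = 6498.5/1.601 = 4059.03; growth vs 1993 (3760.03) = 7.95%.
1995: real = 7403.8/1.603 = 4618.71; growth vs 1994 (4059.03) = 13.79%.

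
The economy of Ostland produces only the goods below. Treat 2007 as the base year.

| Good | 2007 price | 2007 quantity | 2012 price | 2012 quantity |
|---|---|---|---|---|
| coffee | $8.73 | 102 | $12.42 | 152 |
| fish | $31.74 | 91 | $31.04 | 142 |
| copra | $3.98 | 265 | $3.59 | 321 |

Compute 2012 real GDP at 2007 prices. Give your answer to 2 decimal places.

$7111.62

Real GDP 2012 = Σ (p_2007 × q_2012) = 8.73·152 + 31.74·142 + 3.98·321 = 7111.62.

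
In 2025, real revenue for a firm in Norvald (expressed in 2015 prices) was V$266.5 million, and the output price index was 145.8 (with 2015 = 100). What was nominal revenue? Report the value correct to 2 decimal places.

V$388.56 million

Nominal revenue = Real × (output price index/100) = 266.5 × 1.458 = 388.56.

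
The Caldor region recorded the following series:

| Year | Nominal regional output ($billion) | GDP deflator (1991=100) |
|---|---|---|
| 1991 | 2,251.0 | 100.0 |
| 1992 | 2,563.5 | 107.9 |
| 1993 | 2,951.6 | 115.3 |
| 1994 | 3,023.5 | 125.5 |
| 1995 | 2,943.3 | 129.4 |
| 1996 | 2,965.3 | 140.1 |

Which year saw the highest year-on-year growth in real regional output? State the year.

1993

1992: real = 2563.5/1.079 = 2375.81; growth vs 1991 (2251.00) = 5.54%.
1993: real = 2951.6/1.153 = 2559.93; growth vs 1992 (2375.81) = 7.75%.
1994: real = 3023.5/1.255 = 2409.16; growth vs 1993 (2559.93) = -5.89%.
1995: real = 2943.3/1.294 = 2274.57; growth vs 1994 (2409.16) = -5.59%.
1996: real = 2965.3/1.401 = 2116.56; growth vs 1995 (2274.57) = -6.95%.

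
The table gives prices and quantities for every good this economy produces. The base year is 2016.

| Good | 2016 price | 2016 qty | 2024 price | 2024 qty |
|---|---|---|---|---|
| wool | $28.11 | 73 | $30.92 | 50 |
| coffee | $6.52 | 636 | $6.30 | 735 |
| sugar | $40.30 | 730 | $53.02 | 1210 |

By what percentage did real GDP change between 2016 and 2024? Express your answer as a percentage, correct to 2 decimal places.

54.31%

Real GDP 2016 = Nominal GDP 2016 = 28.11·73 + 6.52·636 + 40.30·730 = 35617.75.
Real GDP 2024 (at 2016 prices) = 28.11·50 + 6.52·735 + 40.30·1210 = 54960.70.
Real growth = 54960.70/35617.75 − 1 = 0.5431.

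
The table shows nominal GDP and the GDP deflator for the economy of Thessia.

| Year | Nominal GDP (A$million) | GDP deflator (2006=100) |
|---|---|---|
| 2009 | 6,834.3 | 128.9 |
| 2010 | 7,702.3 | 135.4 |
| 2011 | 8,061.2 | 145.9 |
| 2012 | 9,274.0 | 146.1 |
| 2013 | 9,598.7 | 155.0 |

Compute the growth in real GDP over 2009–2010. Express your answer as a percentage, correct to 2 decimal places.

Real GDP 2009 = 6834.3/1.289 = 5302.02.
Real GDP 2010 = 7702.3/1.354 = 5688.55.
Change = 5688.55/5302.02 − 1 = 0.0729.

7.29%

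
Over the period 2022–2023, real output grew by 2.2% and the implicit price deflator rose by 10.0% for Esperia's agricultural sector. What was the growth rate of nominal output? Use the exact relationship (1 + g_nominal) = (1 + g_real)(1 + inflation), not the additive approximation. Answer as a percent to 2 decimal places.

12.42%

(1 + g_nom) = (1 + g_real)(1 + π) = 1.0220 × 1.1000 = 1.12420.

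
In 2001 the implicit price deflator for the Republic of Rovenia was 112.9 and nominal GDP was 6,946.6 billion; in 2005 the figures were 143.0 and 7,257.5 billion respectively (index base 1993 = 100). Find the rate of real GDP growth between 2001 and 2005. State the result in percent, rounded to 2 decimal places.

Deflate each year: 2001 → 6946.6/1.129 = 6152.88; 2005 → 7257.5/1.430 = 5075.17.
So real GDP changed by 5075.17/6152.88 − 1 = -0.1752, i.e. -17.52%.

-17.52%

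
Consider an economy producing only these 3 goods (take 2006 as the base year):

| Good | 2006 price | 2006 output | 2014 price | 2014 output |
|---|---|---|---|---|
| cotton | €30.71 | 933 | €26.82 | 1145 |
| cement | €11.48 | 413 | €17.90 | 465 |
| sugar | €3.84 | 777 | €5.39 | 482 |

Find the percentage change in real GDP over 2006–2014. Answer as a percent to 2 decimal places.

Real GDP 2006 = Nominal GDP 2006 = 30.71·933 + 11.48·413 + 3.84·777 = 36377.35.
Real GDP 2014 (at 2006 prices) = 30.71·1145 + 11.48·465 + 3.84·482 = 42352.03.
Real growth = 42352.03/36377.35 − 1 = 0.1642.

16.42%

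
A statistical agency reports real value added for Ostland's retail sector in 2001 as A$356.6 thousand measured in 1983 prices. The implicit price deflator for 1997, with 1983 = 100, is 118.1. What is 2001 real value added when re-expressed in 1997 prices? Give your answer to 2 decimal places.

Real value added in 1997 prices = Real value added in 1983 prices × (P_1997/P_1983) = 356.6 × 1.181 = 421.14.

A$421.14 thousand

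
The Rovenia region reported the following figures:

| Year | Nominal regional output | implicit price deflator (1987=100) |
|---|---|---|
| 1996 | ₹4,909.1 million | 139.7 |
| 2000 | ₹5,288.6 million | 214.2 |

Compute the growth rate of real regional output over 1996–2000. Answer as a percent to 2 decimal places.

-29.74%

Real regional output 1996 = 4909.1 / 1.397 = 3514.03.
Real regional output 2000 = 5288.6 / 2.142 = 2469.00.
Real growth = 2469.00 / 3514.03 − 1 = -0.2974.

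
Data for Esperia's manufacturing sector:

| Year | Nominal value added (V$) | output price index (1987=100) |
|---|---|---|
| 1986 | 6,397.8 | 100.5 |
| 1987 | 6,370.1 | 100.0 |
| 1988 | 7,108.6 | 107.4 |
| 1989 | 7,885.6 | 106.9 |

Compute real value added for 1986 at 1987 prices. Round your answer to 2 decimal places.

Real value added 1986 = 6397.8 / 1.005 = 6365.97.

V$6,365.97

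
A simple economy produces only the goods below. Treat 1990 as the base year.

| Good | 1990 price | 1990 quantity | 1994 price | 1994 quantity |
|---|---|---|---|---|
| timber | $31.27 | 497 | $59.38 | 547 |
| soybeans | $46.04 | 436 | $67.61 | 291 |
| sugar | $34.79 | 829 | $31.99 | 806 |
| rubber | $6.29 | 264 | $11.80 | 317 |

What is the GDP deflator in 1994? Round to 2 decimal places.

134.93

Nominal GDP 1994 = 59.38·547 + 67.61·291 + 31.99·806 + 11.80·317 = 81679.91.
Real GDP 1994 (at 1990 prices) = 31.27·547 + 46.04·291 + 34.79·806 + 6.29·317 = 60537.00.
Deflator = Nominal/Real × 100 = 81679.91/60537.00 × 100 = 134.926.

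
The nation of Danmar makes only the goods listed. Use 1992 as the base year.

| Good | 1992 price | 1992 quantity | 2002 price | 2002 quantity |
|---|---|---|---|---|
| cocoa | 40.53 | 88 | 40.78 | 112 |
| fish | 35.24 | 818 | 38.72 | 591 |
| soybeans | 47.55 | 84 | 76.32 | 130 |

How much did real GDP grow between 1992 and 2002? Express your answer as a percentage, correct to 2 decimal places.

Real GDP 1992 = Nominal GDP 1992 = 40.53·88 + 35.24·818 + 47.55·84 = 36387.16.
Real GDP 2002 (at 1992 prices) = 40.53·112 + 35.24·591 + 47.55·130 = 31547.70.
Real growth = 31547.70/36387.16 − 1 = -0.1330.

-13.30%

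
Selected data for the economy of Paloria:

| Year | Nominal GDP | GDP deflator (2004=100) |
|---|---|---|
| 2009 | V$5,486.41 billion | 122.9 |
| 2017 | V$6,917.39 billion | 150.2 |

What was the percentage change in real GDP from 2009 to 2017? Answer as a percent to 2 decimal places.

3.17%

Deflate each year: 2009 → 5486.41/1.229 = 4464.13; 2017 → 6917.39/1.502 = 4605.45.
So real GDP changed by 4605.45/4464.13 − 1 = 0.0317, i.e. 3.17%.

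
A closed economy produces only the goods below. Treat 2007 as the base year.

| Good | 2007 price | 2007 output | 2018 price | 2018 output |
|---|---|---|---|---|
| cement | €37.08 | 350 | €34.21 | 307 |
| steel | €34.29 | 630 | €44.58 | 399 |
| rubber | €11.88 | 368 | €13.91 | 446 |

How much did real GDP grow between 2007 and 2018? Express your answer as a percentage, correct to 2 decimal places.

Real GDP 2007 = Nominal GDP 2007 = 37.08·350 + 34.29·630 + 11.88·368 = 38952.54.
Real GDP 2018 (at 2007 prices) = 37.08·307 + 34.29·399 + 11.88·446 = 30363.75.
Real growth = 30363.75/38952.54 − 1 = -0.2205.

-22.05%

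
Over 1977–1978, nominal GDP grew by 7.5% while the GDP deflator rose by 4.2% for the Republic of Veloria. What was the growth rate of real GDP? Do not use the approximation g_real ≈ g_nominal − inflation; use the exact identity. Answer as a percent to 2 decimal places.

(1 + g_nom) = (1 + g_real)(1 + π), so g_real = 1.0750 / 1.0420 − 1 = 0.03167.

3.17%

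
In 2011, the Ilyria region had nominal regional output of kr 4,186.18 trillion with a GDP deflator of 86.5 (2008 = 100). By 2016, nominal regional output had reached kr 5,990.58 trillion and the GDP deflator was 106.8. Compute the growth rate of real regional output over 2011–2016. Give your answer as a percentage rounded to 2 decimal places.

Deflate each year: 2011 → 4186.18/0.865 = 4839.51; 2016 → 5990.58/1.068 = 5609.16.
So real regional output changed by 5609.16/4839.51 − 1 = 0.1590, i.e. 15.90%.

15.90%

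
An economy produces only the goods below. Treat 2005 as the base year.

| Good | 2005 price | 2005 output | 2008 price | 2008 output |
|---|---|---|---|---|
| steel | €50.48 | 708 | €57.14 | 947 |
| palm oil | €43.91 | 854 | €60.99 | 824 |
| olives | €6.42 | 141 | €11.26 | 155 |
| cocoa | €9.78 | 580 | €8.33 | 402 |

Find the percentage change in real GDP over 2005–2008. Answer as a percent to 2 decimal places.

11.40%

Real GDP 2005 = Nominal GDP 2005 = 50.48·708 + 43.91·854 + 6.42·141 + 9.78·580 = 79816.60.
Real GDP 2008 (at 2005 prices) = 50.48·947 + 43.91·824 + 6.42·155 + 9.78·402 = 88913.06.
Real growth = 88913.06/79816.60 − 1 = 0.1140.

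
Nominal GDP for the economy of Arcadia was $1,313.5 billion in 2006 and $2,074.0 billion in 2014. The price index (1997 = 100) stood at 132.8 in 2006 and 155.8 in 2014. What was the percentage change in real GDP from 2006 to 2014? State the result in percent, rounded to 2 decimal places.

34.59%

Real GDP 2006 = 1313.5 / 1.328 = 989.08.
Real GDP 2014 = 2074.0 / 1.558 = 1331.19.
Real growth = 1331.19 / 989.08 − 1 = 0.3459.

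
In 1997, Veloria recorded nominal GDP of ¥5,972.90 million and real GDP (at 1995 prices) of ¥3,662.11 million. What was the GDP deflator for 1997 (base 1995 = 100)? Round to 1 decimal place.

GDP deflator = (Nominal / Real) × 100 = 5972.90 / 3662.11 × 100 = 163.10.

163.1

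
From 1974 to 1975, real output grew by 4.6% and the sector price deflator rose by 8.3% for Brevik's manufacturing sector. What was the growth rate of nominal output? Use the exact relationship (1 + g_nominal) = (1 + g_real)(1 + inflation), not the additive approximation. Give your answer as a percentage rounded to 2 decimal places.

13.28%

(1 + g_nom) = (1 + g_real)(1 + π) = 1.0460 × 1.0830 = 1.13282.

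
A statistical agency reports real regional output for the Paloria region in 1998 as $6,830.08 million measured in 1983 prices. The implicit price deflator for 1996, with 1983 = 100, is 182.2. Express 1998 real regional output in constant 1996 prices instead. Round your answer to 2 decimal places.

Real regional output in 1996 prices = Real regional output in 1983 prices × (P_1996/P_1983) = 6830.08 × 1.822 = 12444.41.

$12,444.41 million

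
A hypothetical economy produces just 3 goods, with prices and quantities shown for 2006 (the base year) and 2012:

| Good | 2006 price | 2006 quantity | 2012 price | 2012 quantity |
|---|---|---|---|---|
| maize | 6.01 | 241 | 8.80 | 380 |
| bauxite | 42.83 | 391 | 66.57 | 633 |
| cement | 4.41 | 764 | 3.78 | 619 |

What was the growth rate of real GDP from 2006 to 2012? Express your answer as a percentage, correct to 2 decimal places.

48.97%

Real GDP 2006 = Nominal GDP 2006 = 6.01·241 + 42.83·391 + 4.41·764 = 21564.18.
Real GDP 2012 (at 2006 prices) = 6.01·380 + 42.83·633 + 4.41·619 = 32124.98.
Real growth = 32124.98/21564.18 − 1 = 0.4897.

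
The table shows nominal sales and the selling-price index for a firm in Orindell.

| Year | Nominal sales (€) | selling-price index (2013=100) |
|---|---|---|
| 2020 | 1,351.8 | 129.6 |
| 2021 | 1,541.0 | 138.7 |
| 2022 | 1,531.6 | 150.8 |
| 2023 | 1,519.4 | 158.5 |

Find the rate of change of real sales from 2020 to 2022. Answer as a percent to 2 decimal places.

Real sales 2020 = 1351.8/1.296 = 1043.06.
Real sales 2022 = 1531.6/1.508 = 1015.65.
Change = 1015.65/1043.06 − 1 = -0.0263.

-2.63%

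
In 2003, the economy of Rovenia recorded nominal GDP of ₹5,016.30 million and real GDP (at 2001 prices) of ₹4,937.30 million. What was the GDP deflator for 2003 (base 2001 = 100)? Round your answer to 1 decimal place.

101.6

GDP deflator = (Nominal / Real) × 100 = 5016.30 / 4937.30 × 100 = 101.60.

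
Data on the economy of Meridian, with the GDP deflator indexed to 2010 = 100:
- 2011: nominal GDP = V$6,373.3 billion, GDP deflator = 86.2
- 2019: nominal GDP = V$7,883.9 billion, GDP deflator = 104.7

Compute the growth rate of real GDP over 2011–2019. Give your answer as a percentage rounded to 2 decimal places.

Real GDP 2011 = 6373.3 / 0.862 = 7393.62.
Real GDP 2019 = 7883.9 / 1.047 = 7529.99.
Real growth = 7529.99 / 7393.62 − 1 = 0.0184.

1.84%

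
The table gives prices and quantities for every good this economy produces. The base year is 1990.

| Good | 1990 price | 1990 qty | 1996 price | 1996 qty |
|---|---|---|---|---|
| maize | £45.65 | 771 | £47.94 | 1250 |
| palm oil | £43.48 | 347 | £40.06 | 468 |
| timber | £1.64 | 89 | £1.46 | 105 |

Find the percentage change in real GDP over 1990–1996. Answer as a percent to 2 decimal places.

Real GDP 1990 = Nominal GDP 1990 = 45.65·771 + 43.48·347 + 1.64·89 = 50429.67.
Real GDP 1996 (at 1990 prices) = 45.65·1250 + 43.48·468 + 1.64·105 = 77583.34.
Real growth = 77583.34/50429.67 − 1 = 0.5384.

53.84%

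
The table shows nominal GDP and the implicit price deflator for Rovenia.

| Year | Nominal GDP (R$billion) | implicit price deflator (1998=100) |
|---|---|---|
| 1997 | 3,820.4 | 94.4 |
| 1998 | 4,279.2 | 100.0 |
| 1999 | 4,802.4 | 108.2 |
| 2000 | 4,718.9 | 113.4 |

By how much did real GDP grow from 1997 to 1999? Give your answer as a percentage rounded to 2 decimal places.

Real GDP 1997 = 3820.4/0.944 = 4047.03.
Real GDP 1999 = 4802.4/1.082 = 4438.45.
Change = 4438.45/4047.03 − 1 = 0.0967.

9.67%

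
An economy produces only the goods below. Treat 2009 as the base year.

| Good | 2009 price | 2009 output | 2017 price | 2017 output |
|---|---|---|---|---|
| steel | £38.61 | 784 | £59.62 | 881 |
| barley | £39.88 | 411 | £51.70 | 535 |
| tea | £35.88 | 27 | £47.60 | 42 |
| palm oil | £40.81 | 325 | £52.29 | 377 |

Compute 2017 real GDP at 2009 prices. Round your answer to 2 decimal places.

£72243.54

Real GDP 2017 = Σ (p_2009 × q_2017) = 38.61·881 + 39.88·535 + 35.88·42 + 40.81·377 = 72243.54.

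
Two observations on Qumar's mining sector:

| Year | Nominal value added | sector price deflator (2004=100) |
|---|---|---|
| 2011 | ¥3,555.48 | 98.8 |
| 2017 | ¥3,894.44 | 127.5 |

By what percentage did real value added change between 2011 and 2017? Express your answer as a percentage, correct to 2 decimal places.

Real value added 2011 = 3555.48 / 0.988 = 3598.66.
Real value added 2017 = 3894.44 / 1.275 = 3054.46.
Real growth = 3054.46 / 3598.66 − 1 = -0.1512.

-15.12%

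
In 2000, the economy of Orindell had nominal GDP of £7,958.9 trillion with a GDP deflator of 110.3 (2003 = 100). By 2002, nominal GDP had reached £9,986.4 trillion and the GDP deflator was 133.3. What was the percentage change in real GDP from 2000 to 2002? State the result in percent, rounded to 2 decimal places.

3.82%

Real GDP 2000 = 7958.9 / 1.103 = 7215.68.
Real GDP 2002 = 9986.4 / 1.333 = 7491.67.
Real growth = 7491.67 / 7215.68 − 1 = 0.0382.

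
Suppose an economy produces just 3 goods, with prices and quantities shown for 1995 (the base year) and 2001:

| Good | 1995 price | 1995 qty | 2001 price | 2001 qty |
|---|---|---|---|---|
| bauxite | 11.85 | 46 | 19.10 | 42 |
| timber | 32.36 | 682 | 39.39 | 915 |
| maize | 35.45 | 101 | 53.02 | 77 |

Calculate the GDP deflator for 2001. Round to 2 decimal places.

Nominal GDP 2001 = 19.10·42 + 39.39·915 + 53.02·77 = 40926.59.
Real GDP 2001 (at 1995 prices) = 11.85·42 + 32.36·915 + 35.45·77 = 32836.75.
Deflator = Nominal/Real × 100 = 40926.59/32836.75 × 100 = 124.637.

124.64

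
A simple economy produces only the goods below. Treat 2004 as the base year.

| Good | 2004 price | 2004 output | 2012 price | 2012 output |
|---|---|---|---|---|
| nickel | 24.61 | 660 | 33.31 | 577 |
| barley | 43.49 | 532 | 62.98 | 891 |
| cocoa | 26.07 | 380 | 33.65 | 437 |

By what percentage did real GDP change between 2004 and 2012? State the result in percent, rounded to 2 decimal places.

30.55%

Real GDP 2004 = Nominal GDP 2004 = 24.61·660 + 43.49·532 + 26.07·380 = 49285.88.
Real GDP 2012 (at 2004 prices) = 24.61·577 + 43.49·891 + 26.07·437 = 64342.15.
Real growth = 64342.15/49285.88 − 1 = 0.3055.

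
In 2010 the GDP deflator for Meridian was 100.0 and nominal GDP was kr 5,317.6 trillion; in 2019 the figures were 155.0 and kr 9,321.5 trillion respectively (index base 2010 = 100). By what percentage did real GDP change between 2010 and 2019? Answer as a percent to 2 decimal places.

13.09%

Real GDP 2010 = 5317.6 / 1.000 = 5317.60.
Real GDP 2019 = 9321.5 / 1.550 = 6013.87.
Real growth = 6013.87 / 5317.60 − 1 = 0.1309.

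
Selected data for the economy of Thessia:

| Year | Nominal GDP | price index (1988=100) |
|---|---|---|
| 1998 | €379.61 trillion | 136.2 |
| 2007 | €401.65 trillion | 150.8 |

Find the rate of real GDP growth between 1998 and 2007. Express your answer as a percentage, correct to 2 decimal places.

Real GDP 1998 = 379.61 / 1.362 = 278.72.
Real GDP 2007 = 401.65 / 1.508 = 266.35.
Real growth = 266.35 / 278.72 − 1 = -0.0444.

-4.44%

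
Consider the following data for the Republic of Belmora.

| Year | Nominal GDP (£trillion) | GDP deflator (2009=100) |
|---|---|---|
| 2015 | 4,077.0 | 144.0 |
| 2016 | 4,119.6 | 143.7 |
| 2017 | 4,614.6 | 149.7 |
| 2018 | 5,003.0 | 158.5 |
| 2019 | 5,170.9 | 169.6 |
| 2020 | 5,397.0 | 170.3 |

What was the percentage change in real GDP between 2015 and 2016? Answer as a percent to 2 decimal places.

1.26%

Real GDP 2015 = 4077.0/1.440 = 2831.25.
Real GDP 2016 = 4119.6/1.437 = 2866.81.
Change = 2866.81/2831.25 − 1 = 0.0126.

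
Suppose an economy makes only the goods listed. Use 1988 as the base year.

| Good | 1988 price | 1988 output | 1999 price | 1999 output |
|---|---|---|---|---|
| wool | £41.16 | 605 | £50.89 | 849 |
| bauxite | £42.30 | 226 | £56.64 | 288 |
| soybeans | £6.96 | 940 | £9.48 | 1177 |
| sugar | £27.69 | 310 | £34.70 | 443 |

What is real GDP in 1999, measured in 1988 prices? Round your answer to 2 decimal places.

Real GDP 1999 = Σ (p_1988 × q_1999) = 41.16·849 + 42.30·288 + 6.96·1177 + 27.69·443 = 67585.83.

£67585.83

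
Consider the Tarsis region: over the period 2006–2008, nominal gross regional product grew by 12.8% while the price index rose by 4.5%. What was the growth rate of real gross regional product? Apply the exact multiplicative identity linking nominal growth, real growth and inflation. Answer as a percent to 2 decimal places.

7.94%

(1 + g_nom) = (1 + g_real)(1 + π), so g_real = 1.1280 / 1.0450 − 1 = 0.07943.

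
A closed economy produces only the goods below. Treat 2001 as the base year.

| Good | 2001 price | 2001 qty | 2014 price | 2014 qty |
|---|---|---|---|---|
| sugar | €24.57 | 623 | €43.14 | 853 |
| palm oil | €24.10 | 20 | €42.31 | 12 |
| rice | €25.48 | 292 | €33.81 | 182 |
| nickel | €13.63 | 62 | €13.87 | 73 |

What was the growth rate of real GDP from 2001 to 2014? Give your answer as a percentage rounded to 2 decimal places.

11.65%

Real GDP 2001 = Nominal GDP 2001 = 24.57·623 + 24.10·20 + 25.48·292 + 13.63·62 = 24074.33.
Real GDP 2014 (at 2001 prices) = 24.57·853 + 24.10·12 + 25.48·182 + 13.63·73 = 26879.76.
Real growth = 26879.76/24074.33 − 1 = 0.1165.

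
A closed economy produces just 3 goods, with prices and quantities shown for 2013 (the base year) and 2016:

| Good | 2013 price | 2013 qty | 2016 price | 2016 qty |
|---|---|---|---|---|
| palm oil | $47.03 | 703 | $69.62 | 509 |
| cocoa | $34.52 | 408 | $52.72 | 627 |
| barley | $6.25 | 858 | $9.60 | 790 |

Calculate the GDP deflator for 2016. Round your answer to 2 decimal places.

Nominal GDP 2016 = 69.62·509 + 52.72·627 + 9.60·790 = 76076.02.
Real GDP 2016 (at 2013 prices) = 47.03·509 + 34.52·627 + 6.25·790 = 50519.81.
Deflator = Nominal/Real × 100 = 76076.02/50519.81 × 100 = 150.587.

150.59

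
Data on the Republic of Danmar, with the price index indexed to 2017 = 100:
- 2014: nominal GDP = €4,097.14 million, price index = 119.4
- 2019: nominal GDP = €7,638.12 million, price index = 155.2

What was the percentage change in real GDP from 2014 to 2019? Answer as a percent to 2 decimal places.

Deflate each year: 2014 → 4097.14/1.194 = 3431.44; 2019 → 7638.12/1.552 = 4921.47.
So real GDP changed by 4921.47/3431.44 − 1 = 0.4342, i.e. 43.42%.

43.42%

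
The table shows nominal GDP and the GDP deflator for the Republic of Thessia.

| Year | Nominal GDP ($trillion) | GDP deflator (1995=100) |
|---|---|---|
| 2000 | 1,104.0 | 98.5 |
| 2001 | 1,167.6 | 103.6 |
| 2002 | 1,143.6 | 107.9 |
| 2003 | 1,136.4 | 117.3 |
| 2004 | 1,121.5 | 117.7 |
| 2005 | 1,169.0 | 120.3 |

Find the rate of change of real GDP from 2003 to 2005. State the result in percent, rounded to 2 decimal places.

Real GDP 2003 = 1136.4/1.173 = 968.80.
Real GDP 2005 = 1169.0/1.203 = 971.74.
Change = 971.74/968.80 − 1 = 0.0030.

0.30%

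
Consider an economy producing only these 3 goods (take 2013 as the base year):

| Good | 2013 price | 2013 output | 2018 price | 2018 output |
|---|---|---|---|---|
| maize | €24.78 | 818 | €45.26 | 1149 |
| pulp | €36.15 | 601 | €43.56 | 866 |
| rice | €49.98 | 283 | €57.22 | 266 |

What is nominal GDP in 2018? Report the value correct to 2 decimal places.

€104947.22

Nominal GDP 2018 = Σ (p_2018 × q_2018) = 45.26·1149 + 43.56·866 + 57.22·266 = 104947.22.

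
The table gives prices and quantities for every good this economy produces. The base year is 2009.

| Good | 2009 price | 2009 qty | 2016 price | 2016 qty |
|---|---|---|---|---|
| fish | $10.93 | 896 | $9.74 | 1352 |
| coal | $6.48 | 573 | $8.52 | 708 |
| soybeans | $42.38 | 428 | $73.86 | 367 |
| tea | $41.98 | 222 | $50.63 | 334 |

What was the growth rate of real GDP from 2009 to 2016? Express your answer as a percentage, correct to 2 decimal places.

Real GDP 2009 = Nominal GDP 2009 = 10.93·896 + 6.48·573 + 42.38·428 + 41.98·222 = 40964.52.
Real GDP 2016 (at 2009 prices) = 10.93·1352 + 6.48·708 + 42.38·367 + 41.98·334 = 48939.98.
Real growth = 48939.98/40964.52 − 1 = 0.1947.

19.47%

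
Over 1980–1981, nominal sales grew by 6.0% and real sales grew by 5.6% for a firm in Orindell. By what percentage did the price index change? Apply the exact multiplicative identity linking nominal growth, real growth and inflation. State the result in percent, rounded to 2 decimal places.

(1 + g_nom) = (1 + g_real)(1 + π), so π = 1.0600 / 1.0560 − 1 = 0.00379.

0.38%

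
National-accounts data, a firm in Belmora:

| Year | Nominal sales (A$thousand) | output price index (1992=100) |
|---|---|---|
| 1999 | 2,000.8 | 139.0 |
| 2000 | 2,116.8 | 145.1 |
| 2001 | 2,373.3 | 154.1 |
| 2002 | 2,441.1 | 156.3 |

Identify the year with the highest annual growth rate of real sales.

2001

2000: real = 2116.8/1.451 = 1458.86; growth vs 1999 (1439.42) = 1.35%.
2001: real = 2373.3/1.541 = 1540.10; growth vs 2000 (1458.86) = 5.57%.
2002: real = 2441.1/1.563 = 1561.80; growth vs 2001 (1540.10) = 1.41%.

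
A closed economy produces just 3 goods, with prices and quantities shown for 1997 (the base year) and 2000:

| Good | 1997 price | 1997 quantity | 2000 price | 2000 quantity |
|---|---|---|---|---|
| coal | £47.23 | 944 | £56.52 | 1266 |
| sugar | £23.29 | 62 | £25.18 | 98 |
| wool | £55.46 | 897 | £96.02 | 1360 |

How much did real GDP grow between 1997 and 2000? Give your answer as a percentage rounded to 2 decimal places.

43.56%

Real GDP 1997 = Nominal GDP 1997 = 47.23·944 + 23.29·62 + 55.46·897 = 95776.72.
Real GDP 2000 (at 1997 prices) = 47.23·1266 + 23.29·98 + 55.46·1360 = 137501.20.
Real growth = 137501.20/95776.72 − 1 = 0.4356.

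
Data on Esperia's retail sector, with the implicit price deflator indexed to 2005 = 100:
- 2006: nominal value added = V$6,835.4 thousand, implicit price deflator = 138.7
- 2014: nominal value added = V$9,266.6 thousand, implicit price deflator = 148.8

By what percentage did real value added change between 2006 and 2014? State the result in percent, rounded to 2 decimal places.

Real value added 2006 = 6835.4 / 1.387 = 4928.19.
Real value added 2014 = 9266.6 / 1.488 = 6227.55.
Real growth = 6227.55 / 4928.19 − 1 = 0.2637.

26.37%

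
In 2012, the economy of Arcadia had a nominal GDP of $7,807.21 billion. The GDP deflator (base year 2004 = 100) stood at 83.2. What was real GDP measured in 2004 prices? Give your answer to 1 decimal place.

Real GDP = Nominal / (GDP deflator/100) = 7807.21 / 0.832 = 9383.67.

$9,383.7 billion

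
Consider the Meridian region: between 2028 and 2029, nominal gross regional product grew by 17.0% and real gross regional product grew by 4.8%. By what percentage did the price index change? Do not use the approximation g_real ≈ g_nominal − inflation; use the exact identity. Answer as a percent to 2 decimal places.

11.64%

(1 + g_nom) = (1 + g_real)(1 + π), so π = 1.1700 / 1.0480 − 1 = 0.11641.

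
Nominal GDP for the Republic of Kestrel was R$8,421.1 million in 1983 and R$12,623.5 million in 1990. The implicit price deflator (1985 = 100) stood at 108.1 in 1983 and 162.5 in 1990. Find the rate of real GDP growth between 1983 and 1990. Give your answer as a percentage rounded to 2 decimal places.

Real GDP 1983 = 8421.1 / 1.081 = 7790.10.
Real GDP 1990 = 12623.5 / 1.625 = 7768.31.
Real growth = 7768.31 / 7790.10 − 1 = -0.0028.

-0.28%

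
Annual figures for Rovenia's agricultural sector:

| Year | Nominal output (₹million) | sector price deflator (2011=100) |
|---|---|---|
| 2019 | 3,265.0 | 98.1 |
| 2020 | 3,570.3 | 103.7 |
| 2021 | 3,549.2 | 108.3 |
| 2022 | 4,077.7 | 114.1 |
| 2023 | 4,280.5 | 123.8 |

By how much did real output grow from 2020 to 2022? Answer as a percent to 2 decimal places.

Real output 2020 = 3570.3/1.037 = 3442.91.
Real output 2022 = 4077.7/1.141 = 3573.79.
Change = 3573.79/3442.91 − 1 = 0.0380.

3.80%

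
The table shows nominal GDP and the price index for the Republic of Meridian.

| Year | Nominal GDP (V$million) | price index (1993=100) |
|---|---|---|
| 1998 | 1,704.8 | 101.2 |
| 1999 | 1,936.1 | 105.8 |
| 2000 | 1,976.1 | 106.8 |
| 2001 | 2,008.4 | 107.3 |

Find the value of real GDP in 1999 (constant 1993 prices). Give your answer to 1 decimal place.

Real GDP 1999 = 1936.1 / 1.058 = 1829.96.

V$1,830.0 million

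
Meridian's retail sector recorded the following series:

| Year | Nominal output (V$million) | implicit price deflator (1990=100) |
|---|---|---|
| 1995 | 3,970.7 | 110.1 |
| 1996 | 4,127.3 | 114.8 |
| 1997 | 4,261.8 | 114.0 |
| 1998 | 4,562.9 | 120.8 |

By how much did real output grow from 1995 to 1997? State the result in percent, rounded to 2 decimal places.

Real output 1995 = 3970.7/1.101 = 3606.45.
Real output 1997 = 4261.8/1.140 = 3738.42.
Change = 3738.42/3606.45 − 1 = 0.0366.

3.66%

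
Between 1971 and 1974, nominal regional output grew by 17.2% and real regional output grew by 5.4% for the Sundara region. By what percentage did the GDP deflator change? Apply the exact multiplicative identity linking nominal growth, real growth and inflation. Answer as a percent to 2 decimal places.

(1 + g_nom) = (1 + g_real)(1 + π), so π = 1.1720 / 1.0540 − 1 = 0.11195.

11.20%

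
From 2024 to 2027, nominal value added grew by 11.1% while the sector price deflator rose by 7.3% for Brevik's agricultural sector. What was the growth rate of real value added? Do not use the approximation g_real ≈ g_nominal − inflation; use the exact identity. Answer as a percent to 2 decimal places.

3.54%

(1 + g_nom) = (1 + g_real)(1 + π), so g_real = 1.1110 / 1.0730 − 1 = 0.03541.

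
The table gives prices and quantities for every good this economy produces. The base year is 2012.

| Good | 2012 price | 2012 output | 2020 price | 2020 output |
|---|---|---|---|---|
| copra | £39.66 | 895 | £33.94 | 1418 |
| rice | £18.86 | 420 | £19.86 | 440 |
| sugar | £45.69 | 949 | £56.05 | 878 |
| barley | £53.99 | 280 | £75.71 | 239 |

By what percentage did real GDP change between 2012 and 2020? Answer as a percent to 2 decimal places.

Real GDP 2012 = Nominal GDP 2012 = 39.66·895 + 18.86·420 + 45.69·949 + 53.99·280 = 101893.91.
Real GDP 2020 (at 2012 prices) = 39.66·1418 + 18.86·440 + 45.69·878 + 53.99·239 = 117555.71.
Real growth = 117555.71/101893.91 − 1 = 0.1537.

15.37%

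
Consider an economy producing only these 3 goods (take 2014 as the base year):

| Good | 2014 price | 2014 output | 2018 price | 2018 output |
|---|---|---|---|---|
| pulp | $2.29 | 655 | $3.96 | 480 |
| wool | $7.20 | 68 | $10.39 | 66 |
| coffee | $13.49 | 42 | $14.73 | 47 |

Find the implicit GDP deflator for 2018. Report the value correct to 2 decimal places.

148.47

Nominal GDP 2018 = 3.96·480 + 10.39·66 + 14.73·47 = 3278.85.
Real GDP 2018 (at 2014 prices) = 2.29·480 + 7.20·66 + 13.49·47 = 2208.43.
Deflator = Nominal/Real × 100 = 3278.85/2208.43 × 100 = 148.470.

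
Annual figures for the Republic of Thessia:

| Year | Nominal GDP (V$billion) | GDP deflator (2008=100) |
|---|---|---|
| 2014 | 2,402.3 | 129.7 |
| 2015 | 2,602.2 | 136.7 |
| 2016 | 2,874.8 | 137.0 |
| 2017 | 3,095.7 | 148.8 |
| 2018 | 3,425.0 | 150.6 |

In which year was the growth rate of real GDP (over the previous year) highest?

2015: real = 2602.2/1.367 = 1903.58; growth vs 2014 (1852.20) = 2.77%.
2016: real = 2874.8/1.370 = 2098.39; growth vs 2015 (1903.58) = 10.23%.
2017: real = 3095.7/1.488 = 2080.44; growth vs 2016 (2098.39) = -0.86%.
2018: real = 3425.0/1.506 = 2274.24; growth vs 2017 (2080.44) = 9.32%.

2016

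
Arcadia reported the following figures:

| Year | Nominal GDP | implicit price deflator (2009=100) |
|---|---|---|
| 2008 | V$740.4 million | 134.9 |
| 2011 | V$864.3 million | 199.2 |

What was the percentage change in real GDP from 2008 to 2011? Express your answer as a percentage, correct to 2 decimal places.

Real GDP 2008 = 740.4 / 1.349 = 548.85.
Real GDP 2011 = 864.3 / 1.992 = 433.89.
Real growth = 433.89 / 548.85 − 1 = -0.2095.

-20.95%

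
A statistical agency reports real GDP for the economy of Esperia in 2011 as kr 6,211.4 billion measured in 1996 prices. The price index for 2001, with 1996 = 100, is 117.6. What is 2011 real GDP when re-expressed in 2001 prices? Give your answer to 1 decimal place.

Real GDP in 2001 prices = Real GDP in 1996 prices × (P_2001/P_1996) = 6211.4 × 1.176 = 7304.61.

kr 7,304.6 billion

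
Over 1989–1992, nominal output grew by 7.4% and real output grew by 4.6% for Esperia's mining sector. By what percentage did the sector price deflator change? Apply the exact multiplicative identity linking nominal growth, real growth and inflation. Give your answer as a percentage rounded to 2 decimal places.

(1 + g_nom) = (1 + g_real)(1 + π), so π = 1.0740 / 1.0460 − 1 = 0.02677.

2.68%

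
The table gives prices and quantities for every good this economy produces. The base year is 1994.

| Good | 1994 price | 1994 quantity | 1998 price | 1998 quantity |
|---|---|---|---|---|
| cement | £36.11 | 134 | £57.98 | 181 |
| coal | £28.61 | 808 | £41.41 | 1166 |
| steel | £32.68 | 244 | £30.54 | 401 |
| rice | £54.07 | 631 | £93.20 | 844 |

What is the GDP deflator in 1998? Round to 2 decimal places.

151.76

Nominal GDP 1998 = 57.98·181 + 41.41·1166 + 30.54·401 + 93.20·844 = 149685.78.
Real GDP 1998 (at 1994 prices) = 36.11·181 + 28.61·1166 + 32.68·401 + 54.07·844 = 98634.93.
Deflator = Nominal/Real × 100 = 149685.78/98634.93 × 100 = 151.757.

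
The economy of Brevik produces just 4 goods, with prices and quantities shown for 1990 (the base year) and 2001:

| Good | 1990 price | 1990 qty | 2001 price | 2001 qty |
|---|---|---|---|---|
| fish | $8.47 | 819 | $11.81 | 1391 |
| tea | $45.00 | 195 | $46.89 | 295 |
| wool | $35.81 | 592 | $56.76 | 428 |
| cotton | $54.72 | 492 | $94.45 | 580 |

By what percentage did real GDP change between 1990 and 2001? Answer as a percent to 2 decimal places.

12.98%

Real GDP 1990 = Nominal GDP 1990 = 8.47·819 + 45.00·195 + 35.81·592 + 54.72·492 = 63833.69.
Real GDP 2001 (at 1990 prices) = 8.47·1391 + 45.00·295 + 35.81·428 + 54.72·580 = 72121.05.
Real growth = 72121.05/63833.69 − 1 = 0.1298.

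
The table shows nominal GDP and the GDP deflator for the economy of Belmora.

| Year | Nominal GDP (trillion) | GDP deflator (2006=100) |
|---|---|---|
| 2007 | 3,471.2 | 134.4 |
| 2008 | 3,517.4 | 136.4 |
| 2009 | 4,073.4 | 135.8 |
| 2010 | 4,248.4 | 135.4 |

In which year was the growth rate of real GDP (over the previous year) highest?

2008: real = 3517.4/1.364 = 2578.74; growth vs 2007 (2582.74) = -0.15%.
2009: real = 4073.4/1.358 = 2999.56; growth vs 2008 (2578.74) = 16.32%.
2010: real = 4248.4/1.354 = 3137.67; growth vs 2009 (2999.56) = 4.60%.

2009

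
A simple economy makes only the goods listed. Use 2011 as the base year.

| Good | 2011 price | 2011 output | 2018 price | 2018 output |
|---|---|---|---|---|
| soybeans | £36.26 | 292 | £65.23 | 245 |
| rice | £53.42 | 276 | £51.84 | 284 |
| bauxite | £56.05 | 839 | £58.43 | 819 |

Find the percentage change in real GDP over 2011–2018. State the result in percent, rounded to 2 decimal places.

-3.31%

Real GDP 2011 = Nominal GDP 2011 = 36.26·292 + 53.42·276 + 56.05·839 = 72357.79.
Real GDP 2018 (at 2011 prices) = 36.26·245 + 53.42·284 + 56.05·819 = 69959.93.
Real growth = 69959.93/72357.79 − 1 = -0.0331.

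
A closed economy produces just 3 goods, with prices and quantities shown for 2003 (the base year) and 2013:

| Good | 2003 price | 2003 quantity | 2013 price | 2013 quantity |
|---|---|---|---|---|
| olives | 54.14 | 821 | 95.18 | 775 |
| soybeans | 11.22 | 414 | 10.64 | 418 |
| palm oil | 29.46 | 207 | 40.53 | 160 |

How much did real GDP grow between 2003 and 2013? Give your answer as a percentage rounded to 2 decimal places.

-6.94%

Real GDP 2003 = Nominal GDP 2003 = 54.14·821 + 11.22·414 + 29.46·207 = 55192.24.
Real GDP 2013 (at 2003 prices) = 54.14·775 + 11.22·418 + 29.46·160 = 51362.06.
Real growth = 51362.06/55192.24 − 1 = -0.0694.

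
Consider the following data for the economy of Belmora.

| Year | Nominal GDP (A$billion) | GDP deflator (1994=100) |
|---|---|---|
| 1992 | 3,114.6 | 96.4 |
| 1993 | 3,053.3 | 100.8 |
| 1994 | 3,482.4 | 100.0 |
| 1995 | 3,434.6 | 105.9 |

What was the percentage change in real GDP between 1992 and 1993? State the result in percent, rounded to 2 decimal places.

Real GDP 1992 = 3114.6/0.964 = 3230.91.
Real GDP 1993 = 3053.3/1.008 = 3029.07.
Change = 3029.07/3230.91 − 1 = -0.0625.

-6.25%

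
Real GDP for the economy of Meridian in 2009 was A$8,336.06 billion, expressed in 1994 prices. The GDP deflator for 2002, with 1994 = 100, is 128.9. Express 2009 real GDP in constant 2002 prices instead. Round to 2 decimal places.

A$10,745.18 billion

Real GDP in 2002 prices = Real GDP in 1994 prices × (P_2002/P_1994) = 8336.06 × 1.289 = 10745.18.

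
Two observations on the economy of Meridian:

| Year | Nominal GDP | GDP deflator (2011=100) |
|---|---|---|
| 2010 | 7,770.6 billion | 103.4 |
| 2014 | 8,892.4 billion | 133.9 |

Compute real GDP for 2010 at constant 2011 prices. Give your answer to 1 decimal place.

7,515.1 billion

Real GDP = Nominal / (GDP deflator/100) = 7770.6 / 1.034 = 7515.09.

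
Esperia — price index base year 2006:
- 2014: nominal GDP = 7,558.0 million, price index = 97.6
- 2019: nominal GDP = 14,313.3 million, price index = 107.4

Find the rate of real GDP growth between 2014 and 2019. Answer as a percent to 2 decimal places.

Deflate each year: 2014 → 7558.0/0.976 = 7743.85; 2019 → 14313.3/1.074 = 13327.09.
So real GDP changed by 13327.09/7743.85 − 1 = 0.7210, i.e. 72.10%.

72.10%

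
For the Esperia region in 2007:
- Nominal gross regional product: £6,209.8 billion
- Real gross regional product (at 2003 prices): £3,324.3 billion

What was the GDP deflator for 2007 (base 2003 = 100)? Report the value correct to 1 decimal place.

GDP deflator = (Nominal / Real) × 100 = 6209.8 / 3324.3 × 100 = 186.80.

186.8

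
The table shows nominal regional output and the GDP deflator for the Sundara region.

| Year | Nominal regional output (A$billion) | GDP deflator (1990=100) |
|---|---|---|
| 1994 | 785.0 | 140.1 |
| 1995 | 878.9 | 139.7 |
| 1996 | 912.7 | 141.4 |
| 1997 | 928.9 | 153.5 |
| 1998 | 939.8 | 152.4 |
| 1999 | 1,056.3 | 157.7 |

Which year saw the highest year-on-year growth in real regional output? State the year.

1995

1995: real = 878.9/1.397 = 629.13; growth vs 1994 (560.31) = 12.28%.
1996: real = 912.7/1.414 = 645.47; growth vs 1995 (629.13) = 2.60%.
1997: real = 928.9/1.535 = 605.15; growth vs 1996 (645.47) = -6.25%.
1998: real = 939.8/1.524 = 616.67; growth vs 1997 (605.15) = 1.90%.
1999: real = 1056.3/1.577 = 669.82; growth vs 1998 (616.67) = 8.62%.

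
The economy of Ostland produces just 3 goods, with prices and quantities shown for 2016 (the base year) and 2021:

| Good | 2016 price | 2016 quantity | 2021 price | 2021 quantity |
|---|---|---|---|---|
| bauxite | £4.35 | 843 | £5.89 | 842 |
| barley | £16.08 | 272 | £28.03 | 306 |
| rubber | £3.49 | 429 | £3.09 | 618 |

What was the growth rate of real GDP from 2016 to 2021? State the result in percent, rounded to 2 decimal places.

Real GDP 2016 = Nominal GDP 2016 = 4.35·843 + 16.08·272 + 3.49·429 = 9538.02.
Real GDP 2021 (at 2016 prices) = 4.35·842 + 16.08·306 + 3.49·618 = 10740.00.
Real growth = 10740.00/9538.02 − 1 = 0.1260.

12.60%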